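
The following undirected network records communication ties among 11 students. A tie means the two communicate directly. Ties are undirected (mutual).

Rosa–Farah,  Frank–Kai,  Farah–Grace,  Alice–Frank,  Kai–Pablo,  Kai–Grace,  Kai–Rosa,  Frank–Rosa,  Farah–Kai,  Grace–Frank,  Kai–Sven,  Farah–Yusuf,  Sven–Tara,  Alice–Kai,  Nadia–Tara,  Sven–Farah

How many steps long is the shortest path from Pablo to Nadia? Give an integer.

4

One shortest route is Pablo – Kai – Sven – Tara – Nadia, which uses 4 edges, and at distance 3 from Pablo we only reach {Tara, Yusuf}, which does not include Nadia. So d(Pablo,Nadia) = 4.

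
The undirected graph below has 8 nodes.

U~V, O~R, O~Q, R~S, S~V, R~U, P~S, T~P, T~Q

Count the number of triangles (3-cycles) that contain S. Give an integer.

S's neighbors are P, R, and V, but none of them are tied to each other, so no triangle contains S.

0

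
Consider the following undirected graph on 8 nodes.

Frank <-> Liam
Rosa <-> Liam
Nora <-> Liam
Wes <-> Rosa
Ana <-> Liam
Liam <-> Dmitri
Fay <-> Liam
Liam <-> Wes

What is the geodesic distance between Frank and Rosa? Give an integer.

2

One shortest route is Frank – Liam – Rosa, which uses 2 edges, and Frank and Rosa are not directly tied, so nothing shorter exists. So d(Frank,Rosa) = 2.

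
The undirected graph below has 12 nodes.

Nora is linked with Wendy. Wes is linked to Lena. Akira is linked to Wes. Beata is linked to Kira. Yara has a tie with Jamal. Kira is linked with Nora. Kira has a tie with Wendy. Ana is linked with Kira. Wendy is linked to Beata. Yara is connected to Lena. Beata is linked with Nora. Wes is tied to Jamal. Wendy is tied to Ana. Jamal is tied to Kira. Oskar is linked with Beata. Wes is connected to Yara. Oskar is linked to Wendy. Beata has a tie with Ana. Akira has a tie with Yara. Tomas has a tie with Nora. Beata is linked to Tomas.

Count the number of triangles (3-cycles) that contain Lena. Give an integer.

1

Lena's neighbors: Wes and Yara.
Neighbor pairs that are themselves tied: Lena–Wes–Yara. Each forms one triangle with Lena, for 1 in total.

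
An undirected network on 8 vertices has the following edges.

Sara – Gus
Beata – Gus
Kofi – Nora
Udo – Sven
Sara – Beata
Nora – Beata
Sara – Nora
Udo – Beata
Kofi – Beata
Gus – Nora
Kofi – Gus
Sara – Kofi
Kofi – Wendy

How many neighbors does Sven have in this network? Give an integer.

Sven is directly tied to Udo. That is 1 neighbor, so the degree of Sven is 1.

1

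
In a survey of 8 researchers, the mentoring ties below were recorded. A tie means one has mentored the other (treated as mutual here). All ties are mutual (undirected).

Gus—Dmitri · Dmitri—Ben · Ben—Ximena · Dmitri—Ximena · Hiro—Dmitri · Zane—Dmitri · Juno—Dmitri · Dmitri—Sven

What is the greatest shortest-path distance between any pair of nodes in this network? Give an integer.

Eccentricity of each node (its greatest distance to any other): Ben:2, Dmitri:1, Gus:2, Hiro:2, Juno:2, Sven:2, Ximena:2, Zane:2.
The maximum eccentricity is 2, realized for instance by the pair Sven–Zane via Sven – Dmitri – Zane. So the diameter is 2.

2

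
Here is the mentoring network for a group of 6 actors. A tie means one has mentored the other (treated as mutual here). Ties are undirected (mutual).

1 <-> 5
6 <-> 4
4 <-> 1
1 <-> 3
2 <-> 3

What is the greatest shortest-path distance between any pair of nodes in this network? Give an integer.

Eccentricity of each node (its greatest distance to any other): 1:2, 2:4, 3:3, 4:3, 5:3, 6:4.
The maximum eccentricity is 4, realized for instance by the pair 6–2 via 6 – 4 – 1 – 3 – 2. So the diameter is 4.

4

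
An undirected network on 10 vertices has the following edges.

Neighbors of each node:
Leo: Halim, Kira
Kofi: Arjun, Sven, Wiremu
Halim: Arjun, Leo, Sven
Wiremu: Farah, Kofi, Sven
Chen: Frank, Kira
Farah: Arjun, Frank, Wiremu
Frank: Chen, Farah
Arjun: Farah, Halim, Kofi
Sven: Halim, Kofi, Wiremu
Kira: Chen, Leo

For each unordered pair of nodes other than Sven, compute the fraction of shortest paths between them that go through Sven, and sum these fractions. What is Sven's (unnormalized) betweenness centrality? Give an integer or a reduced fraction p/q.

4

Pairs whose geodesics pass through Sven — Kira–Kofi: 1/2; Kira–Wiremu: 1/2; Leo–Kofi: 1/2; Leo–Wiremu: 1; Halim–Kofi: 1/2; Halim–Wiremu: 1.
All other pairs contribute 0.
Summing the contributions gives betweenness(Sven) = 4.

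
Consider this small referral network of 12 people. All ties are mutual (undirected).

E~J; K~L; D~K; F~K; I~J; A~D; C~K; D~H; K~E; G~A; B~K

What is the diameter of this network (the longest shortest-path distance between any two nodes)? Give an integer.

Eccentricity of each node (its greatest distance to any other): A:5, B:4, C:4, D:4, E:4, F:4, G:6, H:5, I:6, J:5, K:3, L:4.
The maximum eccentricity is 6, realized for instance by the pair G–I via G – A – D – K – E – J – I. So the diameter is 6.

6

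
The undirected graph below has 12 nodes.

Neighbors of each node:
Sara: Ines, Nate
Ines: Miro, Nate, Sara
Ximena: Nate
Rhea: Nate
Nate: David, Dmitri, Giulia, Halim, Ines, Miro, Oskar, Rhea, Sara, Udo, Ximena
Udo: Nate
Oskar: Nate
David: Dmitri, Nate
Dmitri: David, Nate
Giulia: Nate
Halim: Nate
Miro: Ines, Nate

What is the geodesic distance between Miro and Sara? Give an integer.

One shortest route is Miro – Nate – Sara, which uses 2 edges, and Miro and Sara are not directly tied, so nothing shorter exists. So d(Miro,Sara) = 2.

2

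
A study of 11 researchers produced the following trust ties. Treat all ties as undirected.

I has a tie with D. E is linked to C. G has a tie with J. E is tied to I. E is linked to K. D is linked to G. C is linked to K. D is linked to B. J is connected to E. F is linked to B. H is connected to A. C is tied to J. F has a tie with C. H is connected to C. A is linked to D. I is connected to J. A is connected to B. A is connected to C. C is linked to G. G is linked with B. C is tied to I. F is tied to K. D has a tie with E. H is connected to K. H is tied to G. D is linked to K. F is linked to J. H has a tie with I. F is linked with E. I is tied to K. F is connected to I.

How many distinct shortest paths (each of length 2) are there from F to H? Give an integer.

3

The shortest distance is 2. The length-2 paths are: F–K–H; F–C–H; F–I–H.
That gives 3 distinct shortest paths.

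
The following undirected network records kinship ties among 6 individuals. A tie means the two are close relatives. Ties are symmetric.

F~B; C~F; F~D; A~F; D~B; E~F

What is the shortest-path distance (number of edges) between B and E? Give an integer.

2

One shortest route is B – F – E, which uses 2 edges, and B and E are not directly tied, so nothing shorter exists. So d(B,E) = 2.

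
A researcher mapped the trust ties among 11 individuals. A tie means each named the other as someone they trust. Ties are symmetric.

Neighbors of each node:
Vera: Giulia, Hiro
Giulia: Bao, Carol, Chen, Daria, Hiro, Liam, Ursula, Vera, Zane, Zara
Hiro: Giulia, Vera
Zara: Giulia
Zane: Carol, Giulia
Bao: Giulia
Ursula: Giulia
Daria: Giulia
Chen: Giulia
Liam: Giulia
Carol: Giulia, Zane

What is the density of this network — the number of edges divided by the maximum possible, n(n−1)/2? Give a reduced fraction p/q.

There are 12 edges and 11 nodes, so the maximum possible is C(11,2) = 55.
Density = 12/55.

12/55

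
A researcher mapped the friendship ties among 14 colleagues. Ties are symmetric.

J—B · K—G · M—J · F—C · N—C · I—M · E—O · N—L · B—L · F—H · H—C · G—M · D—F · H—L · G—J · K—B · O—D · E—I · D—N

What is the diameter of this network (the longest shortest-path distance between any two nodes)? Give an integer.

5

Eccentricity of each node (its greatest distance to any other): B:4, C:5, D:5, E:4, F:5, G:5, H:5, I:5, J:4, K:5, L:4, M:5, N:4, O:5.
The maximum eccentricity is 5, realized for instance by the pair M–C via M – J – B – L – H – C. So the diameter is 5.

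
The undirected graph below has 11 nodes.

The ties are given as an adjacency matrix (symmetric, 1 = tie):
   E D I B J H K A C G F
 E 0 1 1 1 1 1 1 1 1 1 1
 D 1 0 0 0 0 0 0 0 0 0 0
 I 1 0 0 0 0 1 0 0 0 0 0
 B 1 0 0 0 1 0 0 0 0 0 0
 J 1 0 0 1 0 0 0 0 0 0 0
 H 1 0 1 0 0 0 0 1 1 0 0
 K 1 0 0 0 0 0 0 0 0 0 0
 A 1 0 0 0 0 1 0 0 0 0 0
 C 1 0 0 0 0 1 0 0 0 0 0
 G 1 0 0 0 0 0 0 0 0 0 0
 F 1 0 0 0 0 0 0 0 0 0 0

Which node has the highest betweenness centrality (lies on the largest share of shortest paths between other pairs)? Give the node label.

E

Unnormalized betweenness of each node: A:0, B:0, C:0, D:0, E:79/2, F:0, G:0, H:3/2, I:0, J:0, K:0.
E has the largest value, 79/2, making it the main broker — the node through which the most shortest paths run.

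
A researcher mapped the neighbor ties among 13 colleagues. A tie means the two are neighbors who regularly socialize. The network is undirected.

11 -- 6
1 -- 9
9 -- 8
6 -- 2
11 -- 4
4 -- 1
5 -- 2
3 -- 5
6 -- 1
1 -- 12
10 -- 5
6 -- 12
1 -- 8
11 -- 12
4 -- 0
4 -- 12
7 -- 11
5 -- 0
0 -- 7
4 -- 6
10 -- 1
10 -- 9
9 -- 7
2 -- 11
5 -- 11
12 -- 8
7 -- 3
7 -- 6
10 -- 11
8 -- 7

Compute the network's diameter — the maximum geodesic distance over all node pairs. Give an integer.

Eccentricity of each node (its greatest distance to any other): 0:2, 1:3, 2:3, 3:3, 4:3, 5:3, 6:2, 7:2, 8:3, 9:3, 10:2, 11:2, 12:3.
The maximum eccentricity is 3, realized for instance by the pair 12–3 via 12 – 11 – 5 – 3. So the diameter is 3.

3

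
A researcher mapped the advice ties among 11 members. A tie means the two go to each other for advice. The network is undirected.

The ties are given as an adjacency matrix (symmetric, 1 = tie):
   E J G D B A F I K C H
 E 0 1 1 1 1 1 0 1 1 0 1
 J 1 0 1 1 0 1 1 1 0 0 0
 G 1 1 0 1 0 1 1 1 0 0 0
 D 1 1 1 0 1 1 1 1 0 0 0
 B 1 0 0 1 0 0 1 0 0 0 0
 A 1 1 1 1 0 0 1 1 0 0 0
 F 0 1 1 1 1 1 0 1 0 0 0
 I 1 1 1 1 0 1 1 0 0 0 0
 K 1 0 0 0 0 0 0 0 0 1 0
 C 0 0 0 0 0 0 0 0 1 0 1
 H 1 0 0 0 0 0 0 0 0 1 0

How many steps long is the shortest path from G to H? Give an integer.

2

One shortest route is G – E – H, which uses 2 edges, and G and H are not directly tied, so nothing shorter exists. So d(G,H) = 2.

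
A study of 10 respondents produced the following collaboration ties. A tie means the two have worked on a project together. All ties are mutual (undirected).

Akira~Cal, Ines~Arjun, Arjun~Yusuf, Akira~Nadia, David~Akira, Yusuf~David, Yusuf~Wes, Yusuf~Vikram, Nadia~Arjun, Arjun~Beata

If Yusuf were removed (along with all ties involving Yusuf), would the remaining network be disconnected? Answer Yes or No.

Removing Yusuf leaves {Akira, Arjun, Beata, Cal, David, Ines, and Nadia} with no path to {Wes}, so the network splits into 3 components. Yusuf is a cut vertex.

Yes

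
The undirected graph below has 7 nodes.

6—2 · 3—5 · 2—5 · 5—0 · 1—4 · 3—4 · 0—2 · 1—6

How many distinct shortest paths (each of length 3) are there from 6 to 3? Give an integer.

2

The shortest distance is 3. The length-3 paths are: 6–1–4–3; 6–2–5–3.
That gives 2 distinct shortest paths.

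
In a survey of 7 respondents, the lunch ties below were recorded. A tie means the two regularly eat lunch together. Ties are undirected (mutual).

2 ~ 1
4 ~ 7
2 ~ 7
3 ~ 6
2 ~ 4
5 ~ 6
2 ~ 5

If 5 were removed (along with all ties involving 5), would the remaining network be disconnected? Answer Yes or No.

Removing 5 leaves {1, 2, 4, and 7} with no path to {3 and 6}, so the network splits into 2 components. 5 is a cut vertex.

Yes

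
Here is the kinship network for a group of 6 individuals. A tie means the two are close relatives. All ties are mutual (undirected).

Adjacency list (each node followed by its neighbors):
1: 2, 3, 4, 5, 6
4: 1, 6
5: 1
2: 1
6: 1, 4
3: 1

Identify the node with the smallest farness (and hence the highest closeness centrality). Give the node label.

1

Farness (sum of distances to all others) for each node — 1:5, 2:9, 3:9, 4:8, 5:9, 6:8.
The smallest farness is 5, for 1, so 1 has the highest closeness.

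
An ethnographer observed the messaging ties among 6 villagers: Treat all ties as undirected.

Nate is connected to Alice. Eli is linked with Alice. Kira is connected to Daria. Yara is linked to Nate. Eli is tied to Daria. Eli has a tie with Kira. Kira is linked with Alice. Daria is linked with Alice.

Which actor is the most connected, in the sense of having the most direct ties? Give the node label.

Alice

Degrees — Alice:4, Daria:3, Eli:3, Kira:3, Nate:2, Yara:1.
The maximum is 4, attained only by Alice.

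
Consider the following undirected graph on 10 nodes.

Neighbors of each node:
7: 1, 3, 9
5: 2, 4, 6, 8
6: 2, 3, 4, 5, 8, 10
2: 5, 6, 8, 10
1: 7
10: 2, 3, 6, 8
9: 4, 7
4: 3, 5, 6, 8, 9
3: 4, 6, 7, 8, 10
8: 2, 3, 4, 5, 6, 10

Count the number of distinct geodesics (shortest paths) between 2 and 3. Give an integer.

3

The shortest distance is 2. The length-2 paths are: 2–8–3; 2–10–3; 2–6–3.
That gives 3 distinct shortest paths.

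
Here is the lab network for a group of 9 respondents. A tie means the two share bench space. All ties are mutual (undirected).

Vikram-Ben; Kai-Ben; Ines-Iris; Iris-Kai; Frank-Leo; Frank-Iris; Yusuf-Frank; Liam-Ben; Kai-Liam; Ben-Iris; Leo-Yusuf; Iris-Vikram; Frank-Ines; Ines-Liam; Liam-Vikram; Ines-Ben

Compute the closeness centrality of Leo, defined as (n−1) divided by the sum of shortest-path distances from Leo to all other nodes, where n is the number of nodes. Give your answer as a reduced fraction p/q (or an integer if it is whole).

4/9

Distances from Leo: Ben:3, Frank:1, Ines:2, Iris:2, Kai:3, Liam:3, Vikram:3, Yusuf:1. Sum = 18.
n = 9, so closeness = 8/18 = 4/9.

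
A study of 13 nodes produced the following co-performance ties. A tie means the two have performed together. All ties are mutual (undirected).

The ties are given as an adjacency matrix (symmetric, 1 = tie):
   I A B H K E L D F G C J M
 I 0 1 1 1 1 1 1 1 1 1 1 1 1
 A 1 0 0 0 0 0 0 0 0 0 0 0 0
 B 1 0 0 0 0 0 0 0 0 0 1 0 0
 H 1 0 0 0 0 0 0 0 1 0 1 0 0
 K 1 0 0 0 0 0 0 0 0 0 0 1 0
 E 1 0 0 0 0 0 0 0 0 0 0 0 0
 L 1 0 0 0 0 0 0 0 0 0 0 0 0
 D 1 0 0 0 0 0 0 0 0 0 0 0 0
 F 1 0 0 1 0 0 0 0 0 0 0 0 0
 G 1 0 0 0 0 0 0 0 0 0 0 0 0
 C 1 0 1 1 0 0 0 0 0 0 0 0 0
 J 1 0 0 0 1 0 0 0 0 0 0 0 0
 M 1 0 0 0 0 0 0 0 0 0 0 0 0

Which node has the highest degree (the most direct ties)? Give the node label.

Degrees — A:1, B:2, C:3, D:1, E:1, F:2, G:1, H:3, I:12, J:2, K:2, L:1, M:1.
The maximum is 12, attained only by I.

I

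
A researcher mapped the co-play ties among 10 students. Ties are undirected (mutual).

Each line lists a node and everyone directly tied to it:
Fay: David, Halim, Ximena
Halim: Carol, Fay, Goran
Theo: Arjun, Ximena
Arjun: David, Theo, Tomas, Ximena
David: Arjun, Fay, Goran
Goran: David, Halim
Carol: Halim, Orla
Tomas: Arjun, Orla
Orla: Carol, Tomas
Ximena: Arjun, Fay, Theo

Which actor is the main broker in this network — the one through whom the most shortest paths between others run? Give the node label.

Arjun

Unnormalized betweenness of each node: Arjun:34/3, Carol:4, David:35/6, Fay:19/3, Goran:4/3, Halim:22/3, Orla:7/2, Theo:0, Tomas:11/2, Ximena:23/6.
Arjun has the largest value, 34/3, making it the main broker — the node through which the most shortest paths run.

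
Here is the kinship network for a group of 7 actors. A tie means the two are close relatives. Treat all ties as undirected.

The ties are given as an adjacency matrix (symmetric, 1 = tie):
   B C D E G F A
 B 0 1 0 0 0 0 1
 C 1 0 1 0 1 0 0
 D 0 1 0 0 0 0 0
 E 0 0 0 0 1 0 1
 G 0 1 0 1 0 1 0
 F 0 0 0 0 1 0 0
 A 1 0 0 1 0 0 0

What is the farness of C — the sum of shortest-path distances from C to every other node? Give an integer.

Distances from C: A:2, B:1, D:1, E:2, F:2, G:1.
Sum = 2 + 1 + 1 + 2 + 2 + 1 = 9.

9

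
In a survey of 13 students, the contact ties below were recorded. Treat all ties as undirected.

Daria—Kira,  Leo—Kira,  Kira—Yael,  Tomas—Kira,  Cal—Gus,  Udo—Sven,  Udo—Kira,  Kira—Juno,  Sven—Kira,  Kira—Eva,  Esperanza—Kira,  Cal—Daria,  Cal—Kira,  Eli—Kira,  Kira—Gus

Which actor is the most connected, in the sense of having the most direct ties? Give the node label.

Degrees — Cal:3, Daria:2, Eli:1, Esperanza:1, Eva:1, Gus:2, Juno:1, Kira:12, Leo:1, Sven:2, Tomas:1, Udo:2, Yael:1.
The maximum is 12, attained only by Kira.

Kira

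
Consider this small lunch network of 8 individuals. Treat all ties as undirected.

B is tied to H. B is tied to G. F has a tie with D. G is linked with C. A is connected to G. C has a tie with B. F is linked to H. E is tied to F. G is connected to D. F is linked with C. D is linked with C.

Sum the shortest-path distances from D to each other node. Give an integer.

11

Distances from D: A:2, B:2, C:1, E:2, F:1, G:1, H:2.
Sum = 2 + 2 + 1 + 2 + 1 + 1 + 2 = 11.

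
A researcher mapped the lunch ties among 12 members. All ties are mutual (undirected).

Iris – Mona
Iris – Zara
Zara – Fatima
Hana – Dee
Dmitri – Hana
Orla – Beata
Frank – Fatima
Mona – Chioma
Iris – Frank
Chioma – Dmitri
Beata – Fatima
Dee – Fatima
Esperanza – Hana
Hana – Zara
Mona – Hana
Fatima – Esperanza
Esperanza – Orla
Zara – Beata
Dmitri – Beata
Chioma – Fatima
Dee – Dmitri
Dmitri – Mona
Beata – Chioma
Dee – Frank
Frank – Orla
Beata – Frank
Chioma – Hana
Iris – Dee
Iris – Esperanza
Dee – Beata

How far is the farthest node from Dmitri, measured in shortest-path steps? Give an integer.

2

Distances from Dmitri: Beata:1, Chioma:1, Dee:1, Esperanza:2, Fatima:2, Frank:2, Hana:1, Iris:2, Mona:1, Orla:2, Zara:2.
The largest is 2 (to Fatima, Iris, Frank, Esperanza, Zara, and Orla), so the eccentricity of Dmitri is 2.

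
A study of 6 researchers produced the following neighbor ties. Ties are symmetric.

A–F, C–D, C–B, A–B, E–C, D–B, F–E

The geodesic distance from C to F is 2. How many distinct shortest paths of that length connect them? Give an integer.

The shortest distance is 2, and the only length-2 path is C–E–F. So there is exactly 1 shortest path.

1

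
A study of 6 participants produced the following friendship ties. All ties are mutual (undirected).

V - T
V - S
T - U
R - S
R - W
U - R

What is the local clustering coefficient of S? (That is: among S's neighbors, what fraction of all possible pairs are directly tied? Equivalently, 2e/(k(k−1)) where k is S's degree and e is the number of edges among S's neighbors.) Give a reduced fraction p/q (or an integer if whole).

0

S's neighbors: R and V (k = 2).
Possible neighbor pairs: C(2,2) = 1. Edges among them: none → e = 0.
Clustering(S) = 0/1.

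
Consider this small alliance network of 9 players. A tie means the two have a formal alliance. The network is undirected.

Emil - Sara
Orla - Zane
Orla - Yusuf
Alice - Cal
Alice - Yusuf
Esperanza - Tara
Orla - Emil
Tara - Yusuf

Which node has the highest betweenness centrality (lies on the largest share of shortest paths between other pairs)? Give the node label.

Yusuf

Unnormalized betweenness of each node: Alice:7, Cal:0, Emil:7, Esperanza:0, Orla:17, Sara:0, Tara:7, Yusuf:20, Zane:0.
Yusuf has the largest value, 20, making it the main broker — the node through which the most shortest paths run.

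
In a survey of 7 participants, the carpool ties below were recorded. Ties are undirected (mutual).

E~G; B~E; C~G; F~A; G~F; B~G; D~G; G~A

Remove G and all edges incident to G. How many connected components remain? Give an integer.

4

Without G, the remaining ties split the others into: {B, E}; {A, F}; {D}; {C}.
That's 4 separate components.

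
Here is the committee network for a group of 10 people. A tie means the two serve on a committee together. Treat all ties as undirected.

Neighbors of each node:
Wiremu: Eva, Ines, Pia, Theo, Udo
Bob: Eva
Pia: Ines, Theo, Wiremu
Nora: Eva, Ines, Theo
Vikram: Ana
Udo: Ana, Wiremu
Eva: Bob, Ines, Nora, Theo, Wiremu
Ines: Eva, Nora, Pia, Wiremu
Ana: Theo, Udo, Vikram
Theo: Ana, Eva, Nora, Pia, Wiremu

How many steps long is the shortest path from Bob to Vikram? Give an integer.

4

One shortest route is Bob – Eva – Theo – Ana – Vikram, which uses 4 edges, and at distance 3 from Bob we only reach {Ana, Pia, Udo}, which does not include Vikram. So d(Bob,Vikram) = 4.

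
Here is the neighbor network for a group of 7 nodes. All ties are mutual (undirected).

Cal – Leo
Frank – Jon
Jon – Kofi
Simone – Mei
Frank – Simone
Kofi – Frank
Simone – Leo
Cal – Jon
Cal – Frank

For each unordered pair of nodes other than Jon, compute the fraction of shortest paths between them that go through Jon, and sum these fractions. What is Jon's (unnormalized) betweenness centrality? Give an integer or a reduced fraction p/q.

Pairs whose geodesics pass through Jon — Leo–Kofi: 1/3; Kofi–Cal: 1/2.
All other pairs contribute 0.
Summing the contributions gives betweenness(Jon) = 5/6.

5/6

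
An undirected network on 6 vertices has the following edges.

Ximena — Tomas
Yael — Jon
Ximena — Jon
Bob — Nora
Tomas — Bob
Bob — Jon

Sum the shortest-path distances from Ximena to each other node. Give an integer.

Distances from Ximena: Bob:2, Jon:1, Nora:3, Tomas:1, Yael:2.
Sum = 2 + 1 + 3 + 1 + 2 = 9.

9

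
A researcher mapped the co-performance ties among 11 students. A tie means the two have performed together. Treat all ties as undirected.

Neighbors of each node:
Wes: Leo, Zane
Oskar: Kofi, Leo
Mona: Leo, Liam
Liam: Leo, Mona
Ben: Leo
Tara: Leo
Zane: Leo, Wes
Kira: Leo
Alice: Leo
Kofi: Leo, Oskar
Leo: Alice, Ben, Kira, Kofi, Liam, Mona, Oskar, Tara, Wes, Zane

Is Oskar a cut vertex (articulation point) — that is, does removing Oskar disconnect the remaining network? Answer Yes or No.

No

Even without Oskar, every remaining node can still reach every other (the residual graph is connected), so Oskar is not a cut vertex.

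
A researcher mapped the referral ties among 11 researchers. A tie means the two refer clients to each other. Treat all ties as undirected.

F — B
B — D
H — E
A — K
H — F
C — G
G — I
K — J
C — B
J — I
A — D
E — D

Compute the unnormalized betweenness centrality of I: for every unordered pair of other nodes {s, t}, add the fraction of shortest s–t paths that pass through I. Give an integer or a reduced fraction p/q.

Pairs whose geodesics pass through I — K–G: 1; K–C: 1/2; J–G: 1; J–C: 1; J–B: 1/2; J–F: 1/2; G–A: 1/2.
All other pairs contribute 0.
Summing the contributions gives betweenness(I) = 5.

5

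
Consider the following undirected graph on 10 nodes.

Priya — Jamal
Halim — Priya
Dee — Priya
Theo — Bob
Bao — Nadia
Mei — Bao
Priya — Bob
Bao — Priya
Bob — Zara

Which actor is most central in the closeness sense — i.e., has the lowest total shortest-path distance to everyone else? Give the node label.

Farness (sum of distances to all others) for each node — Bao:17, Bob:17, Dee:21, Halim:21, Jamal:21, Mei:25, Nadia:25, Priya:13, Theo:25, Zara:25.
The smallest farness is 13, for Priya, so Priya has the highest closeness.

Priya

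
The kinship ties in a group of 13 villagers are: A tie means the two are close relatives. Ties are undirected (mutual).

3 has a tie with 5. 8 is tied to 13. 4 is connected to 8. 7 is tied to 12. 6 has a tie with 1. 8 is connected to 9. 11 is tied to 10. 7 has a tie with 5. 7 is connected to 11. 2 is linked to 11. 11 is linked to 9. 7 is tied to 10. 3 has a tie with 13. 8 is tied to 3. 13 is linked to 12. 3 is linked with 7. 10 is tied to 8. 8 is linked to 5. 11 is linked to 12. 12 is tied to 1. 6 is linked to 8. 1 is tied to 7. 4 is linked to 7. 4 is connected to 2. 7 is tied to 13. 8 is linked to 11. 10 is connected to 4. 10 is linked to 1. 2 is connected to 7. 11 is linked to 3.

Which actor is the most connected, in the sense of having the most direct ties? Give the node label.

Degrees — 1:4, 2:3, 3:5, 4:4, 5:3, 6:2, 7:9, 8:8, 9:2, 10:5, 11:7, 12:4, 13:4.
The maximum is 9, attained only by 7.

7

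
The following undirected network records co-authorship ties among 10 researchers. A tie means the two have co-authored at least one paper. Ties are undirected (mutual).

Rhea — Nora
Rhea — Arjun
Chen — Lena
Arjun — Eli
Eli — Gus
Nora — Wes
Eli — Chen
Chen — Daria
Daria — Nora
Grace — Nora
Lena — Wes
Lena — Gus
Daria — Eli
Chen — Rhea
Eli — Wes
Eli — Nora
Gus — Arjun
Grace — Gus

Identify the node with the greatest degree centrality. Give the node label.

Degrees — Arjun:3, Chen:4, Daria:3, Eli:6, Grace:2, Gus:4, Lena:3, Nora:5, Rhea:3, Wes:3.
The maximum is 6, attained only by Eli.

Eli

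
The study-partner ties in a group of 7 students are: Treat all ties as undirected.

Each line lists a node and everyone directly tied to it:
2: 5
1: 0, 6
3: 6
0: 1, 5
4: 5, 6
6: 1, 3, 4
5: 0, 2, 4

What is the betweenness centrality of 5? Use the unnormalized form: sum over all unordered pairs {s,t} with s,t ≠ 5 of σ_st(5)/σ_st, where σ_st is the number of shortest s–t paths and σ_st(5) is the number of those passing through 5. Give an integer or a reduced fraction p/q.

Pairs whose geodesics pass through 5 — 2–4: 1; 2–0: 1; 2–6: 1; 2–3: 1; 2–1: 1; 4–0: 1.
All other pairs contribute 0.
Summing the contributions gives betweenness(5) = 6.

6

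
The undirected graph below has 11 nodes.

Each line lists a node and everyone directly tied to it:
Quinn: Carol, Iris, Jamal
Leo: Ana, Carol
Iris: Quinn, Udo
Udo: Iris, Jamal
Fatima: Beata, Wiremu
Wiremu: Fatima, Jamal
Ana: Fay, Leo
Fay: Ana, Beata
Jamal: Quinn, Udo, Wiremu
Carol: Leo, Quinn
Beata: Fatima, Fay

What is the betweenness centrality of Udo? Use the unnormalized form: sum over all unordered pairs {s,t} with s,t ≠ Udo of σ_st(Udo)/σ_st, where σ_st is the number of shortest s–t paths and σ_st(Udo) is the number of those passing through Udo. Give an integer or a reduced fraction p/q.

Pairs whose geodesics pass through Udo — Iris–Jamal: 1/2; Iris–Wiremu: 1/2; Iris–Fatima: 1/2; Iris–Beata: 1/2.
All other pairs contribute 0.
Summing the contributions gives betweenness(Udo) = 2.

2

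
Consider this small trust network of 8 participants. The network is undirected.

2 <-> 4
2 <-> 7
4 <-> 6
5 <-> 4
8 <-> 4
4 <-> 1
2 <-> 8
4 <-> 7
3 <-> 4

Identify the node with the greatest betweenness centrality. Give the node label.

4

Unnormalized betweenness of each node: 1:0, 2:1/2, 3:0, 4:37/2, 5:0, 6:0, 7:0, 8:0.
4 has the largest value, 37/2, making it the main broker — the node through which the most shortest paths run.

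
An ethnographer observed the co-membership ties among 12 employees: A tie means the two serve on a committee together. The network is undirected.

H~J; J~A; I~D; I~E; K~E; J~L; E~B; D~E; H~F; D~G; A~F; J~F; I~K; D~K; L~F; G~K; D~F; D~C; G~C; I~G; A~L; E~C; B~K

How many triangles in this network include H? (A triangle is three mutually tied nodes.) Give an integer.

1

H's neighbors: F and J.
Neighbor pairs that are themselves tied: H–F–J. Each forms one triangle with H, for 1 in total.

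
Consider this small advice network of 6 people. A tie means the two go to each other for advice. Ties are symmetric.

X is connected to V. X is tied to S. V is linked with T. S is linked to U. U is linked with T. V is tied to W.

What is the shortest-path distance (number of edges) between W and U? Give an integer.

One shortest route is W – V – T – U, which uses 3 edges, and at distance 2 from W we only reach {T, X}, which does not include U. So d(W,U) = 3.

3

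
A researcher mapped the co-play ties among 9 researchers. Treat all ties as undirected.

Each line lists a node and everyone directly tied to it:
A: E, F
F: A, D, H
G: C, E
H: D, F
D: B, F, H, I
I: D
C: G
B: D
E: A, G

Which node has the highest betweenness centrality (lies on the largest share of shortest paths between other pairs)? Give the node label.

F

Unnormalized betweenness of each node: A:15, B:0, C:0, D:13, E:12, F:16, G:7, H:0, I:0.
F has the largest value, 16, making it the main broker — the node through which the most shortest paths run.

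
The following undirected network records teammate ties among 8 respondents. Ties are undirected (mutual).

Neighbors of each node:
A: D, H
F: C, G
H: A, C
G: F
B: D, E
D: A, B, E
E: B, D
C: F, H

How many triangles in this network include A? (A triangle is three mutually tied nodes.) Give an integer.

0

A's neighbors are D and H, but none of them are tied to each other, so no triangle contains A.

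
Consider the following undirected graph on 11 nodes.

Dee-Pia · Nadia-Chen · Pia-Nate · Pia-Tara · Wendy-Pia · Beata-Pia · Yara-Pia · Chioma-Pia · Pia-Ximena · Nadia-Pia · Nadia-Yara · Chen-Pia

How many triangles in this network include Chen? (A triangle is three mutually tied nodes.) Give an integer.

Chen's neighbors: Nadia and Pia.
Neighbor pairs that are themselves tied: Chen–Nadia–Pia. Each forms one triangle with Chen, for 1 in total.

1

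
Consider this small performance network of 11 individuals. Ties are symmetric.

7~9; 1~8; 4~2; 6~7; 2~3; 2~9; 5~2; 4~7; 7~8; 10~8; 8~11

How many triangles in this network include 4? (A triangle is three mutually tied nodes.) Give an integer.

4's neighbors are 2 and 7, but none of them are tied to each other, so no triangle contains 4.

0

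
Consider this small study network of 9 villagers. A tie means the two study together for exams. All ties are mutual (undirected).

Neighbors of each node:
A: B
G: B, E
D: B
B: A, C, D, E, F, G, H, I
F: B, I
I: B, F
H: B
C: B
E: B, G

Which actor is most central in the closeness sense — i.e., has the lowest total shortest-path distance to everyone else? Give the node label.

Farness (sum of distances to all others) for each node — A:15, B:8, C:15, D:15, E:14, F:14, G:14, H:15, I:14.
The smallest farness is 8, for B, so B has the highest closeness.

B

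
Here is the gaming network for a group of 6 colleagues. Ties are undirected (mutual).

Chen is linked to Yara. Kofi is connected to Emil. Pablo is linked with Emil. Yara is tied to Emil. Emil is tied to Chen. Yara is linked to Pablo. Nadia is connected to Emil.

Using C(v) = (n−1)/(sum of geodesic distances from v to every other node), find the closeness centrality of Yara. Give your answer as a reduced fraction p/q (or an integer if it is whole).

Distances from Yara: Chen:1, Emil:1, Kofi:2, Nadia:2, Pablo:1. Sum = 7.
n = 6, so closeness = 5/7.

5/7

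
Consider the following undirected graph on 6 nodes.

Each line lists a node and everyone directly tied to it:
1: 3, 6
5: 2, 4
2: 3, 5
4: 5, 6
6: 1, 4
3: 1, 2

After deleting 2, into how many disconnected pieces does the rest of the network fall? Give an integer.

2's neighbors (3 and 5) remain reachable from one another through other ties, so the rest of the network stays in one piece.

1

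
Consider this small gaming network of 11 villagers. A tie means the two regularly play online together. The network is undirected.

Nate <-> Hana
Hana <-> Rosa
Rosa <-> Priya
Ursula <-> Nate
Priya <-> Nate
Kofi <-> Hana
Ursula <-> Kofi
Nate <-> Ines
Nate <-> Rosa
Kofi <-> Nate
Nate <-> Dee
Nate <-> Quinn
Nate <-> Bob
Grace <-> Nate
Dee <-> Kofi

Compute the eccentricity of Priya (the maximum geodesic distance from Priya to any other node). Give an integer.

Distances from Priya: Bob:2, Dee:2, Grace:2, Hana:2, Ines:2, Kofi:2, Nate:1, Quinn:2, Rosa:1, Ursula:2.
The largest is 2 (to Hana, Kofi, Bob, Grace, Ursula, Quinn, Dee, and Ines), so the eccentricity of Priya is 2.

2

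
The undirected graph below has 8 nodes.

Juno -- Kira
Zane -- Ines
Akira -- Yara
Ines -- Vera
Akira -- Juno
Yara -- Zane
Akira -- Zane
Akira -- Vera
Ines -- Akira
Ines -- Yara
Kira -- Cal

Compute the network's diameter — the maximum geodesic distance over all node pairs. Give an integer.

4

Eccentricity of each node (its greatest distance to any other): Akira:3, Cal:4, Ines:4, Juno:2, Kira:3, Vera:4, Yara:4, Zane:4.
The maximum eccentricity is 4, realized for instance by the pair Cal–Ines via Cal – Kira – Juno – Akira – Ines. So the diameter is 4.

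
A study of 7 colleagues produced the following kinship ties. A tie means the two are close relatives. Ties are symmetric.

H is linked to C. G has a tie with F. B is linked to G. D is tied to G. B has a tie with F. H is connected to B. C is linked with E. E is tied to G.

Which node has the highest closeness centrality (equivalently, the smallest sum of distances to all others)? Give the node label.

G

Farness (sum of distances to all others) for each node — B:9, C:12, D:13, E:10, F:11, G:8, H:11.
The smallest farness is 8, for G, so G has the highest closeness.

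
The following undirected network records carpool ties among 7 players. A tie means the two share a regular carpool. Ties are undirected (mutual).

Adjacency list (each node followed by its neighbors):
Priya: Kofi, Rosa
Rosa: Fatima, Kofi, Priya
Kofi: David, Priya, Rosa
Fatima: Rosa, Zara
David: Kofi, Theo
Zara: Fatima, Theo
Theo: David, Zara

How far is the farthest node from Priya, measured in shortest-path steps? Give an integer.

3

Distances from Priya: David:2, Fatima:2, Kofi:1, Rosa:1, Theo:3, Zara:3.
The largest is 3 (to Theo and Zara), so the eccentricity of Priya is 3.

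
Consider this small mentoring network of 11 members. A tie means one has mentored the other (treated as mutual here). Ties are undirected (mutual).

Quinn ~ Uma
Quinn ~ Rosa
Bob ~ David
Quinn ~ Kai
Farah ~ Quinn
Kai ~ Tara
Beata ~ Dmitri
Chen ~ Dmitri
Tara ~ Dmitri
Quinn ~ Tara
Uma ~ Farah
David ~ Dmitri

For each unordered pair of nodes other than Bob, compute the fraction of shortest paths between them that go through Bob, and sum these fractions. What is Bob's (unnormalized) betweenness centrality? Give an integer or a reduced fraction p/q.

No shortest path between any pair of other nodes passes through Bob.
Summing the contributions gives betweenness(Bob) = 0.

0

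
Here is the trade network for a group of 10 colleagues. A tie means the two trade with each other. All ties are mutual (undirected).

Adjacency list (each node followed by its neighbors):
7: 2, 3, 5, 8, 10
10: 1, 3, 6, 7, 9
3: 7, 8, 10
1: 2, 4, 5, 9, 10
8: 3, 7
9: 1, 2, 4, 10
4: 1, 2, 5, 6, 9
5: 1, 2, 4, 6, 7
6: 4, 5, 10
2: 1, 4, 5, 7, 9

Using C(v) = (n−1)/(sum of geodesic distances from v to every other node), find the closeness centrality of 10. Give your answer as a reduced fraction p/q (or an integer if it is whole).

9/13

Distances from 10: 1:1, 2:2, 3:1, 4:2, 5:2, 6:1, 7:1, 8:2, 9:1. Sum = 13.
n = 10, so closeness = 9/13.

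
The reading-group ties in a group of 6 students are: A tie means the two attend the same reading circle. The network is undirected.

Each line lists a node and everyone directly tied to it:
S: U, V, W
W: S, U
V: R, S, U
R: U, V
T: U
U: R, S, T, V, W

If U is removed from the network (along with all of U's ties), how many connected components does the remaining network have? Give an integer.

Without U, the remaining ties split the others into: {R, S, V, W}; {T}.
That's 2 separate components.

2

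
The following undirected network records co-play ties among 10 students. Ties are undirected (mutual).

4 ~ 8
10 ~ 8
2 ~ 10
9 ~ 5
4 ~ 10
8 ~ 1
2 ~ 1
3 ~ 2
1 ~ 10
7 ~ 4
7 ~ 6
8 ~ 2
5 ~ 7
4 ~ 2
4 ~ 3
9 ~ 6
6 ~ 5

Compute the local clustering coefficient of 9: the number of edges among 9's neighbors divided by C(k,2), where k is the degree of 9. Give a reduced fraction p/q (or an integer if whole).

9's neighbors: 5 and 6 (k = 2).
Possible neighbor pairs: C(2,2) = 1. Edges among them: 5–6 → e = 1.
Clustering(9) = 1/1.

1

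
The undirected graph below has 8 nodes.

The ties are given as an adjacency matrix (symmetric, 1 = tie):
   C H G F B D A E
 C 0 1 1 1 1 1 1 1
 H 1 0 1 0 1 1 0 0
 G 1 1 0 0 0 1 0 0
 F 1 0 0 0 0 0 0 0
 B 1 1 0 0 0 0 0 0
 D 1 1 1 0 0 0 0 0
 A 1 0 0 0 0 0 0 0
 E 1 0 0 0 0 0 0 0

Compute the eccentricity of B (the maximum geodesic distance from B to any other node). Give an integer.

Distances from B: A:2, C:1, D:2, E:2, F:2, G:2, H:1.
The largest is 2 (to G, F, D, A, and E), so the eccentricity of B is 2.

2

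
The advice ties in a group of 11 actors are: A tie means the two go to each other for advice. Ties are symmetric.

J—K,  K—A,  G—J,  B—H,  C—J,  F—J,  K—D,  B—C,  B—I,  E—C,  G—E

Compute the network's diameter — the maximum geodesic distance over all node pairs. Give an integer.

Eccentricity of each node (its greatest distance to any other): A:5, B:4, C:3, D:5, E:4, F:4, G:4, H:5, I:5, J:3, K:4.
The maximum eccentricity is 5, realized for instance by the pair H–D via H – B – C – J – K – D. So the diameter is 5.

5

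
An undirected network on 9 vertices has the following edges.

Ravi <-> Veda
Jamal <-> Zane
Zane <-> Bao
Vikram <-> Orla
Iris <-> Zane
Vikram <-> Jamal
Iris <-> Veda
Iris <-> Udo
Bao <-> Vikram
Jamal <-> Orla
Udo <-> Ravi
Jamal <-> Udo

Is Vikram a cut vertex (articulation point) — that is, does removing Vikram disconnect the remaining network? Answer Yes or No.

Even without Vikram, every remaining node can still reach every other (the residual graph is connected), so Vikram is not a cut vertex.

No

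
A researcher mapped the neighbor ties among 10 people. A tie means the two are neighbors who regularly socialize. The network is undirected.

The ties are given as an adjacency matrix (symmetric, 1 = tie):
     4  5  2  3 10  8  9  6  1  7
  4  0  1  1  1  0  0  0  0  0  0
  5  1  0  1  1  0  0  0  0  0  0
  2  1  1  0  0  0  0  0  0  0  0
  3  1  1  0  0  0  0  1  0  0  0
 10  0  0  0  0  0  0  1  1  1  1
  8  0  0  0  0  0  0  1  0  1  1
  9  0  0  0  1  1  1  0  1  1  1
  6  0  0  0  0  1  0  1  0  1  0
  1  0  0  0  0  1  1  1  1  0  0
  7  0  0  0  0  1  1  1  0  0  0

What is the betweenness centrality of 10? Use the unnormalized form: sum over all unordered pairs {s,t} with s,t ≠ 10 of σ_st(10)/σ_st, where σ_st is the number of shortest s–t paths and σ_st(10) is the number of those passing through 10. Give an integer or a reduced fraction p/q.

5/6

Pairs whose geodesics pass through 10 — 6–7: 1/2; 1–7: 1/3.
All other pairs contribute 0.
Summing the contributions gives betweenness(10) = 5/6.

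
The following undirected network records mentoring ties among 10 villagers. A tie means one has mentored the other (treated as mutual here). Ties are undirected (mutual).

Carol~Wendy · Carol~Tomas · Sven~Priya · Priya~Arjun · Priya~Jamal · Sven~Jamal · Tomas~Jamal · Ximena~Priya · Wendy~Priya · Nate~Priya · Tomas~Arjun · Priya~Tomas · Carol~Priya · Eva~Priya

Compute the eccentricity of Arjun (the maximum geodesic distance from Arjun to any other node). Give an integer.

Distances from Arjun: Carol:2, Eva:2, Jamal:2, Nate:2, Priya:1, Sven:2, Tomas:1, Wendy:2, Ximena:2.
The largest is 2 (to Jamal, Ximena, Nate, Carol, Eva, Wendy, and Sven), so the eccentricity of Arjun is 2.

2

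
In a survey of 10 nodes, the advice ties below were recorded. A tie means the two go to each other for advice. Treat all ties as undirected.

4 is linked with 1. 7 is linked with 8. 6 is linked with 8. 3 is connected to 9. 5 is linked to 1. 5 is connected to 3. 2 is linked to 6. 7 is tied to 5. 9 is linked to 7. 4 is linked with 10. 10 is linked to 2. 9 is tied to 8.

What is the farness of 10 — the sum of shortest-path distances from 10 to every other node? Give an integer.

Distances from 10: 1:2, 2:1, 3:4, 4:1, 5:3, 6:2, 7:4, 8:3, 9:4.
Sum = 2 + 1 + 4 + 1 + 3 + 2 + 4 + 3 + 4 = 24.

24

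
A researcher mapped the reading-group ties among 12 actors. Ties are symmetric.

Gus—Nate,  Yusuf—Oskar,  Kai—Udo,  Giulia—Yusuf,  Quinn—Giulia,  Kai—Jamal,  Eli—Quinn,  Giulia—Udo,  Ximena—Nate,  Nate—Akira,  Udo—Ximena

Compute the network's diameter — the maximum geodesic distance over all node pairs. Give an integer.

6

Eccentricity of each node (its greatest distance to any other): Akira:6, Eli:6, Giulia:4, Gus:6, Jamal:5, Kai:4, Nate:5, Oskar:6, Quinn:5, Udo:3, Ximena:4, Yusuf:5.
The maximum eccentricity is 6, realized for instance by the pair Oskar–Gus via Oskar – Yusuf – Giulia – Udo – Ximena – Nate – Gus. So the diameter is 6.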